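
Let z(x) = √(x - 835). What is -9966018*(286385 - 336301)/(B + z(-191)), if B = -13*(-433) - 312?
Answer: 2645014782612696/28271515 - 1492391263464*I*√114/28271515 ≈ 9.3558e+7 - 5.6362e+5*I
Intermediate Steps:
z(x) = √(-835 + x)
B = 5317 (B = 5629 - 312 = 5317)
-9966018*(286385 - 336301)/(B + z(-191)) = -9966018*(286385 - 336301)/(5317 + √(-835 - 191)) = -9966018*(-49916/(5317 + √(-1026))) = -9966018*(-49916/(5317 + 3*I*√114)) = -9966018/(-5317/49916 - 3*I*√114/49916)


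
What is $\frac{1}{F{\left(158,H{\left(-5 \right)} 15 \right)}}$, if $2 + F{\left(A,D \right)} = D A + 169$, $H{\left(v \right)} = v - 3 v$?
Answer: $\frac{1}{23867} \approx 4.1899 \cdot 10^{-5}$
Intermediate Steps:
$H{\left(v \right)} = - 2 v$
$F{\left(A,D \right)} = 167 + A D$ ($F{\left(A,D \right)} = -2 + \left(D A + 169\right) = -2 + \left(A D + 169\right) = -2 + \left(169 + A D\right) = 167 + A D$)
$\frac{1}{F{\left(158,H{\left(-5 \right)} 15 \right)}} = \frac{1}{167 + 158 \left(-2\right) \left(-5\right) 15} = \frac{1}{167 + 158 \cdot 10 \cdot 15} = \frac{1}{167 + 158 \cdot 150} = \frac{1}{167 + 23700} = \frac{1}{23867}$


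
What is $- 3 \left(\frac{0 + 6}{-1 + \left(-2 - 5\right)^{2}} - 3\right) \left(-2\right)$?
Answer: $- \frac{69}{4} \approx -17.25$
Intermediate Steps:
$- 3 \left(\frac{0 + 6}{-1 + \left(-2 - 5\right)^{2}} - 3\right) \left(-2\right) = - 3 \left(\frac{6}{-1 + \left(-7\right)^{2}} - 3\right) \left(-2\right) = - 3 \left(\frac{6}{-1 + 49} - 3\right) \left(-2\right) = - 3 \left(\frac{6}{48} - 3\right) \left(-2\right) = - 3 \left(6 \cdot \frac{1}{48} - 3\right) \left(-2\right) = - 3 \left(\frac{1}{8} - 3\right) \left(-2\right) = - 3 \left(\left(- \frac{23}{8}\right) \left(-2\right)\right) = \left(-3\right) \frac{23}{4} = - \frac{69}{4}$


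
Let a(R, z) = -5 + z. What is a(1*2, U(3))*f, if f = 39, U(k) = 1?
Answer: -156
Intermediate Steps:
a(1*2, U(3))*f = (-5 + 1)*39 = -4*39 = -156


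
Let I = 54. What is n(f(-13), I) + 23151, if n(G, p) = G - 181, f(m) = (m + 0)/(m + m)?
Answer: 45941/2 ≈ 22971.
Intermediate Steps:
f(m) = 1/2 (f(m) = m/((2*m)) = m*(1/(2*m)) = 1/2)
n(G, p) = -181 + G
n(f(-13), I) + 23151 = (-181 + 1/2) + 23151 = -361/2 + 23151 = 45941/2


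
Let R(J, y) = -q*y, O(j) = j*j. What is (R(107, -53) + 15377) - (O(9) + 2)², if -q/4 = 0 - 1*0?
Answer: 8488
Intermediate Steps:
q = 0 (q = -4*(0 - 1*0) = -4*(0 + 0) = -4*0 = 0)
O(j) = j²
R(J, y) = 0 (R(J, y) = -0*y = -1*0 = 0)
(R(107, -53) + 15377) - (O(9) + 2)² = (0 + 15377) - (9² + 2)² = 15377 - (81 + 2)² = 15377 - 1*83² = 15377 - 1*6889 = 15377 - 6889 = 8488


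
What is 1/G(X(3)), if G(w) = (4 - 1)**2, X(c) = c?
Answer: 1/9 ≈ 0.11111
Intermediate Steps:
G(w) = 9 (G(w) = 3**2 = 9)
1/G(X(3)) = 1/9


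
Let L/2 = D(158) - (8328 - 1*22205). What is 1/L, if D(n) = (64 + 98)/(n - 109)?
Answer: 49/1360270 ≈ 3.6022e-5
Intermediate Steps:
D(n) = 162/(-109 + n)
L = 1360270/49 (L = 2*(162/(-109 + 158) - (8328 - 1*22205)) = 2*(162/49 - (8328 - 22205)) = 2*(162*(1/49) - 1*(-13877)) = 2*(162/49 + 13877) = 2*(680135/49) = 1360270/49 ≈ 27761.)
1/L = 1/(1360270/49) = 49/1360270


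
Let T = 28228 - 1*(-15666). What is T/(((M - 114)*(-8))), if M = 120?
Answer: -21947/24 ≈ -914.46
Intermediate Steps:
T = 43894 (T = 28228 + 15666 = 43894)
T/(((M - 114)*(-8))) = 43894/(((120 - 114)*(-8))) = 43894/((6*(-8))) = 43894/(-48) = 43894*(-1/48) = -21947/24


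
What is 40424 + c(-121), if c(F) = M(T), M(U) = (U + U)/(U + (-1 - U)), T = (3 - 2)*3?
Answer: 40418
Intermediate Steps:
T = 3 (T = 1*3 = 3)
M(U) = -2*U (M(U) = (2*U)/(-1) = (2*U)*(-1) = -2*U)
c(F) = -6 (c(F) = -2*3 = -6)
40424 + c(-121) = 40424 - 6 = 40418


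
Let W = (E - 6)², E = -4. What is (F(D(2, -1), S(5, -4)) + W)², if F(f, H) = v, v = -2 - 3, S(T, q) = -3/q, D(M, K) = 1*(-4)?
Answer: 9025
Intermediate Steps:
D(M, K) = -4
W = 100 (W = (-4 - 6)² = (-10)² = 100)
v = -5
F(f, H) = -5
(F(D(2, -1), S(5, -4)) + W)² = (-5 + 100)² = 95² = 9025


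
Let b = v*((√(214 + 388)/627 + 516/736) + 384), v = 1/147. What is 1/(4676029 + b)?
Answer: 1344877835452704690984/6288691279598463851141755129 - 3120473664*√602/6288691279598463851141755129 ≈ 2.1386e-7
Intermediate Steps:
v = 1/147 ≈ 0.0068027
b = 23595/9016 + √602/92169 (b = ((√(214 + 388)/627 + 516/736) + 384)/147 = ((√602*(1/627) + 516*(1/736)) + 384)/147 = ((√602/627 + 129/184) + 384)/147 = ((129/184 + √602/627) + 384)/147 = (70785/184 + √602/627)/147 = 23595/9016 + √602/92169 ≈ 2.6173)
1/(4676029 + b) = 1/(4676029 + (23595/9016 + √602/92169)) = 1/(42159101059/9016 + √602/92169)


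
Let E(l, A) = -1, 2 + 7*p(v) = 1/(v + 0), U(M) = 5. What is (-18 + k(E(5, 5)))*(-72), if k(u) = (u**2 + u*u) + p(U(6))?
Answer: 40968/35 ≈ 1170.5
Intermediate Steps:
p(v) = -2/7 + 1/(7*v) (p(v) = -2/7 + 1/(7*(v + 0)) = -2/7 + 1/(7*v))
k(u) = -9/35 + 2*u**2 (k(u) = (u**2 + u*u) + (1/7)*(1 - 2*5)/5 = (u**2 + u**2) + (1/7)*(1/5)*(1 - 10) = 2*u**2 + (1/7)*(1/5)*(-9) = 2*u**2 - 9/35 = -9/35 + 2*u**2)
(-18 + k(E(5, 5)))*(-72) = (-18 + (-9/35 + 2*(-1)**2))*(-72) = (-18 + (-9/35 + 2*1))*(-72) = (-18 + (-9/35 + 2))*(-72) = (-18 + 61/35)*(-72) = -569/35*(-72) = 40968/35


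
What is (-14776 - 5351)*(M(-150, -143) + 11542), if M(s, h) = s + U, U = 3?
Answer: -229347165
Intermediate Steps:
M(s, h) = 3 + s (M(s, h) = s + 3 = 3 + s)
(-14776 - 5351)*(M(-150, -143) + 11542) = (-14776 - 5351)*((3 - 150) + 11542) = -20127*(-147 + 11542) = -20127*11395 = -229347165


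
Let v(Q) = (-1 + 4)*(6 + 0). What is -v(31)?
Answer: -18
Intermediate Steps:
v(Q) = 18 (v(Q) = 3*6 = 18)
-v(31) = -1*18 = -18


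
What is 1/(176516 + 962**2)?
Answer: 1/1101960 ≈ 9.0747e-7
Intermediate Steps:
1/(176516 + 962**2) = 1/(176516 + 925444) = 1/1101960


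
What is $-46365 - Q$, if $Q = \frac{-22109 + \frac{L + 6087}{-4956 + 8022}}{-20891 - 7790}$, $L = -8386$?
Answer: $- \frac{4077217924783}{87935946} \approx -46366.0$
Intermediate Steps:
$Q = \frac{67788493}{87935946}$ ($Q = \frac{-22109 + \frac{-8386 + 6087}{-4956 + 8022}}{-20891 - 7790} = \frac{-22109 - \frac{2299}{3066}}{-28681} = \left(-22109 - \frac{2299}{3066}\right) \left(- \frac{1}{28681}\right) = \left(- \frac{67788493}{3066}\right) \left(- \frac{1}{28681}\right) = \frac{67788493}{87935946} \approx 0.77088$)
$-46365 - Q = -46365 - \frac{67788493}{87935946} = - \frac{4077217924783}{87935946}$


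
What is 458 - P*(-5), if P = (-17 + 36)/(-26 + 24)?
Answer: 821/2 ≈ 410.50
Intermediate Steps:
P = -19/2 (P = 19/(-2) = 19*(-1/2) = -19/2 ≈ -9.5000)
458 - P*(-5) = 458 - (-19)*(-5)/2 = 458 - 1*95/2 = 458 - 95/2 = 821/2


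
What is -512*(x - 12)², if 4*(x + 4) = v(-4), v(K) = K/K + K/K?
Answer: -123008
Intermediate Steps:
v(K) = 2 (v(K) = 1 + 1 = 2)
x = -7/2 (x = -4 + (¼)*2 = -4 + ½ = -7/2 ≈ -3.5000)
-512*(x - 12)² = -512*(-7/2 - 12)² = -512*(-31/2)² = -512*961/4 = -123008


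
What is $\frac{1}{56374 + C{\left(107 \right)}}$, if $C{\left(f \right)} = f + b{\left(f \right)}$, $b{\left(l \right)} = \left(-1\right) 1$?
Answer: $\frac{1}{56480} \approx 1.7705 \cdot 10^{-5}$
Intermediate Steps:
$b{\left(l \right)} = -1$
$C{\left(f \right)} = -1 + f$ ($C{\left(f \right)} = f - 1 = -1 + f$)
$\frac{1}{56374 + C{\left(107 \right)}} = \frac{1}{56374 + \left(-1 + 107\right)} = \frac{1}{56374 + 106} = \frac{1}{56480}$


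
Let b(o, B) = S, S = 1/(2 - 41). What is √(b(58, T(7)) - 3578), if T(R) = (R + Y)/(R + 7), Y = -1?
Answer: I*√5442177/39 ≈ 59.817*I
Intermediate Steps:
T(R) = (-1 + R)/(7 + R) (T(R) = (R - 1)/(R + 7) = (-1 + R)/(7 + R))
S = -1/39 (S = 1/(-39) = -1/39 ≈ -0.025641)
b(o, B) = -1/39
√(b(58, T(7)) - 3578) = √(-1/39 - 3578) = √(-139543/39) = I*√5442177/39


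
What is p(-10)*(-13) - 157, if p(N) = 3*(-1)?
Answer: -118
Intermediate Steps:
p(N) = -3
p(-10)*(-13) - 157 = -3*(-13) - 157 = 39 - 157 = -118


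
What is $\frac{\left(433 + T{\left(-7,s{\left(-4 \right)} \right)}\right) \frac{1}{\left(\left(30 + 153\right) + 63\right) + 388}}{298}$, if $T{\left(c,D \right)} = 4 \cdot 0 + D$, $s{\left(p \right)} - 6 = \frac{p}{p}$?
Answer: $\frac{110}{47233} \approx 0.0023289$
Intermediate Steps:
$s{\left(p \right)} = 7$ ($s{\left(p \right)} = 6 + \frac{p}{p} = 6 + 1 = 7$)
$T{\left(c,D \right)} = D$ ($T{\left(c,D \right)} = 0 + D = D$)
$\frac{\left(433 + T{\left(-7,s{\left(-4 \right)} \right)}\right) \frac{1}{\left(\left(30 + 153\right) + 63\right) + 388}}{298} = \frac{\left(433 + 7\right) \frac{1}{\left(\left(30 + 153\right) + 63\right) + 388}}{298} = \frac{440}{\left(183 + 63\right) + 388} \cdot \frac{1}{298} = \frac{440}{246 + 388} \cdot \frac{1}{298} = \frac{440}{634} \cdot \frac{1}{298} = 440 \cdot \frac{1}{634} \cdot \frac{1}{298} = \frac{220}{317} \cdot \frac{1}{298} = \frac{110}{47233}$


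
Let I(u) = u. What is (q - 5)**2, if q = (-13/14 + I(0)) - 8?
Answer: 38025/196 ≈ 194.01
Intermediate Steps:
q = -125/14 (q = (-13/14 + 0) - 8 = -13/14 - 8 = -125/14 ≈ -8.9286)
(q - 5)**2 = (-125/14 - 5)**2 = (-195/14)**2 = 38025/196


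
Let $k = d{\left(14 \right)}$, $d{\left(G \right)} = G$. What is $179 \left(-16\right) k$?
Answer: $-40096$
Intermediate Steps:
$k = 14$
$179 \left(-16\right) k = 179 \left(-16\right) 14 = \left(-2864\right) 14 = -40096$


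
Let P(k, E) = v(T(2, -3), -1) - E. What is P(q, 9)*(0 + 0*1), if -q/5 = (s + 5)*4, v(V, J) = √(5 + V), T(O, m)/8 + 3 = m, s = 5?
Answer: 0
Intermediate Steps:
T(O, m) = -24 + 8*m
q = -200 (q = -5*(5 + 5)*4 = -50*4 = -5*40 = -200)
P(k, E) = -E + I*√43 (P(k, E) = √(5 + (-24 + 8*(-3))) - E = √(5 + (-24 - 24)) - E = √(5 - 48) - E = √(-43) - E = I*√43 - E = -E + I*√43)
P(q, 9)*(0 + 0*1) = (-1*9 + I*√43)*(0 + 0*1) = (-9 + I*√43)*(0 + 0) = (-9 + I*√43)*0 = 0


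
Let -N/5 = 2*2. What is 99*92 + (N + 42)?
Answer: 9130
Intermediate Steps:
N = -20 (N = -10*2 = -5*4 = -20)
99*92 + (N + 42) = 99*92 + (-20 + 42) = 9108 + 22 = 9130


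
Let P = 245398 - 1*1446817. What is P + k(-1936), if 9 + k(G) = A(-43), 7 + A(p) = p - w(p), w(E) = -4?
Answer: -1201474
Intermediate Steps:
P = -1201419 (P = 245398 - 1446817 = -1201419)
A(p) = -3 + p (A(p) = -7 + (p - 1*(-4)) = -7 + (p + 4) = -7 + (4 + p) = -3 + p)
k(G) = -55 (k(G) = -9 + (-3 - 43) = -9 - 46 = -55)
P + k(-1936) = -1201419 - 55 = -1201474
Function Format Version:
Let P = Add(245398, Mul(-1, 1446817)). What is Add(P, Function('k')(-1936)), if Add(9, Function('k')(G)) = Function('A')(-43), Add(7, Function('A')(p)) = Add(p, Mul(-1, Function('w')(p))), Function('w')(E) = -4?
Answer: -1201474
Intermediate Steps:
P = -1201419 (P = Add(245398, -1446817) = -1201419)
Function('A')(p) = Add(-3, p) (Function('A')(p) = Add(-7, Add(p, Mul(-1, -4))) = Add(-7, Add(p, 4)) = Add(-7, Add(4, p)) = Add(-3, p))
Function('k')(G) = -55 (Function('k')(G) = Add(-9, Add(-3, -43)) = Add(-9, -46) = -55)
Add(P, Function('k')(-1936)) = Add(-1201419, -55) = -1201474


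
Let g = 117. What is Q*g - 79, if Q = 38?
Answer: 4367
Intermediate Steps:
Q*g - 79 = 38*117 - 79 = 4446 - 79 = 4367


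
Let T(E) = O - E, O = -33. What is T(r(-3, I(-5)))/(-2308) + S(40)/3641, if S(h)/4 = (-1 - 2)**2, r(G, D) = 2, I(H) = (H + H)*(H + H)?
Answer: 210523/8403428 ≈ 0.025052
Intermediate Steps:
I(H) = 4*H**2 (I(H) = (2*H)*(2*H) = 4*H**2)
T(E) = -33 - E
S(h) = 36 (S(h) = 4*(-1 - 2)**2 = 4*(-3)**2 = 4*9 = 36)
T(r(-3, I(-5)))/(-2308) + S(40)/3641 = (-33 - 1*2)/(-2308) + 36/3641 = (-33 - 2)*(-1/2308) + 36*(1/3641) = -35*(-1/2308) + 36/3641 = 35/2308 + 36/3641 = 210523/8403428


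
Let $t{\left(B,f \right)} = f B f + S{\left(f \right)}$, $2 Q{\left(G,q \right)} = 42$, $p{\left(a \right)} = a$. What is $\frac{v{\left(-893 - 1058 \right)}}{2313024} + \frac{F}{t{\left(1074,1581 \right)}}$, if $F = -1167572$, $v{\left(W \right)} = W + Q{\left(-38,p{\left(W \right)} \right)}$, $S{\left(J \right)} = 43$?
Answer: $- \frac{3940881086369}{3104689490513184} \approx -0.0012693$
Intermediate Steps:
$Q{\left(G,q \right)} = 21$ ($Q{\left(G,q \right)} = \frac{1}{2} \cdot 42 = 21$)
$v{\left(W \right)} = 21 + W$ ($v{\left(W \right)} = W + 21 = 21 + W$)
$t{\left(B,f \right)} = 43 + B f^{2}$ ($t{\left(B,f \right)} = f B f + 43 = B f f + 43 = B f^{2} + 43 = 43 + B f^{2}$)
$\frac{v{\left(-893 - 1058 \right)}}{2313024} + \frac{F}{t{\left(1074,1581 \right)}} = \frac{21 - 1951}{2313024} - \frac{1167572}{43 + 1074 \cdot 1581^{2}} = \left(21 - 1951\right) \frac{1}{2313024} - \frac{1167572}{43 + 1074 \cdot 2499561} = \left(21 - 1951\right) \frac{1}{2313024} - \frac{1167572}{43 + 2684528514} = \left(-1930\right) \frac{1}{2313024} - \frac{1167572}{2684528557} = - \frac{965}{1156512} - \frac{1167572}{2684528557} = - \frac{3940881086369}{3104689490513184}$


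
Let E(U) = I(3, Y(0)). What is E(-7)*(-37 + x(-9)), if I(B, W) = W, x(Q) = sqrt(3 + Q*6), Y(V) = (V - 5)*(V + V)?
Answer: 0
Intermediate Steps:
Y(V) = 2*V*(-5 + V) (Y(V) = (-5 + V)*(2*V) = 2*V*(-5 + V))
x(Q) = sqrt(3 + 6*Q)
E(U) = 0 (E(U) = 2*0*(-5 + 0) = 2*0*(-5) = 0)
E(-7)*(-37 + x(-9)) = 0*(-37 + sqrt(3 + 6*(-9))) = 0*(-37 + sqrt(3 - 54)) = 0*(-37 + sqrt(-51)) = 0*(-37 + I*sqrt(51)) = 0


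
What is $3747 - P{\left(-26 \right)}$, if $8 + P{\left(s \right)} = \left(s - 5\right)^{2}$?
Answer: $2794$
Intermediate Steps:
$P{\left(s \right)} = -8 + \left(-5 + s\right)^{2}$ ($P{\left(s \right)} = -8 + \left(s - 5\right)^{2} = -8 + \left(-5 + s\right)^{2}$)
$3747 - P{\left(-26 \right)} = 3747 - \left(-8 + \left(-5 - 26\right)^{2}\right) = 3747 - \left(-8 + \left(-31\right)^{2}\right) = 3747 - \left(-8 + 961\right) = 3747 - 953 = 2794$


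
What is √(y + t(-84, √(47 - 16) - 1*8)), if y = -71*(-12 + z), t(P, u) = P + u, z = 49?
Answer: √(-2719 + √31) ≈ 52.091*I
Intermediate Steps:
y = -2627 (y = -71*(-12 + 49) = -71*37 = -2627)
√(y + t(-84, √(47 - 16) - 1*8)) = √(-2627 + (-84 + (√(47 - 16) - 1*8))) = √(-2627 + (-84 + (√31 - 8))) = √(-2627 + (-84 + (-8 + √31))) = √(-2627 + (-92 + √31)) = √(-2719 + √31)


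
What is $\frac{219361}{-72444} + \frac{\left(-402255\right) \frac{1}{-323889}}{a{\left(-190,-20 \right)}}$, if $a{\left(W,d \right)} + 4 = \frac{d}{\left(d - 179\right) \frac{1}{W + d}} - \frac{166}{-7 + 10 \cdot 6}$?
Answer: $- \frac{170374526296603}{55460636717052} \approx -3.072$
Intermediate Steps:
$a{\left(W,d \right)} = - \frac{378}{53} + \frac{d \left(W + d\right)}{-179 + d}$ ($a{\left(W,d \right)} = -4 + \left(\frac{d}{\left(d - 179\right) \frac{1}{W + d}} - \frac{166}{-7 + 10 \cdot 6}\right) = -4 + \left(\frac{d}{\left(-179 + d\right) \frac{1}{W + d}} - \frac{166}{-7 + 60}\right) = -4 + \left(\frac{d}{\frac{1}{W + d} \left(-179 + d\right)} - \frac{166}{53}\right) = -4 + \left(d \frac{W + d}{-179 + d} - \frac{166}{53}\right) = -4 + \left(\frac{d \left(W + d\right)}{-179 + d} - \frac{166}{53}\right) = -4 + \left(- \frac{166}{53} + \frac{d \left(W + d\right)}{-179 + d}\right) = - \frac{378}{53} + \frac{d \left(W + d\right)}{-179 + d}$)
$\frac{219361}{-72444} + \frac{\left(-402255\right) \frac{1}{-323889}}{a{\left(-190,-20 \right)}} = \frac{219361}{-72444} + \frac{\left(-402255\right) \frac{1}{-323889}}{\frac{1}{-179 - 20} \left(\frac{67662}{53} + \left(-20\right)^{2} - - \frac{7560}{53} - -3800\right)} = 219361 \left(- \frac{1}{72444}\right) + \frac{\left(-402255\right) \left(- \frac{1}{323889}\right)}{\frac{1}{-199} \left(\frac{67662}{53} + 400 + \frac{7560}{53} + 3800\right)} = - \frac{219361}{72444} + \frac{134085}{107963 \left(\left(- \frac{1}{199}\right) \frac{297822}{53}\right)} = - \frac{219361}{72444} + \frac{134085}{107963 \left(- \frac{297822}{10547}\right)} = - \frac{219361}{72444} + \frac{134085}{107963} \left(- \frac{10547}{297822}\right) = - \frac{219361}{72444} - \frac{67342595}{1531131266} = - \frac{170374526296603}{55460636717052}$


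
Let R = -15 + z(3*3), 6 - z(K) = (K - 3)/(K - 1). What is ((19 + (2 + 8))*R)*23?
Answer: -26013/4 ≈ -6503.3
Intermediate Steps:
z(K) = 6 - (-3 + K)/(-1 + K) (z(K) = 6 - (K - 3)/(K - 1) = 6 - (-3 + K)/(-1 + K))
R = -39/4 (R = -15 + (-3 + 5*(3*3))/(-1 + 3*3) = -15 + (-3 + 5*9)/(-1 + 9) = -15 + (-3 + 45)/8 = -15 + (⅛)*42 = -15 + 21/4 = -39/4 ≈ -9.7500)
((19 + (2 + 8))*R)*23 = ((19 + (2 + 8))*(-39/4))*23 = ((19 + 10)*(-39/4))*23 = (29*(-39/4))*23 = -1131/4*23 = -26013/4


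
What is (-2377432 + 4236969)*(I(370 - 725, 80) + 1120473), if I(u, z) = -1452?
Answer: 2080860953277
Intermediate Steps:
(-2377432 + 4236969)*(I(370 - 725, 80) + 1120473) = (-2377432 + 4236969)*(-1452 + 1120473) = 1859537*1119021 = 2080860953277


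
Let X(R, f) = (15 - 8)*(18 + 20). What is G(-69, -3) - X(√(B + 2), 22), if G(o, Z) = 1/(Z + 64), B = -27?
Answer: -16225/61 ≈ -265.98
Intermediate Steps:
X(R, f) = 266 (X(R, f) = 7*38 = 266)
G(o, Z) = 1/(64 + Z)
G(-69, -3) - X(√(B + 2), 22) = 1/(64 - 3) - 1*266 = 1/61 - 266 = -16225/61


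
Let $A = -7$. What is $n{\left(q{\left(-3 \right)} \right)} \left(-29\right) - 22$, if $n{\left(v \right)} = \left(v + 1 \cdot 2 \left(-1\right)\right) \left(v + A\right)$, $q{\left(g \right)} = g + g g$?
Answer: $94$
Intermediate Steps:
$q{\left(g \right)} = g + g^{2}$
$n{\left(v \right)} = \left(-7 + v\right) \left(-2 + v\right)$ ($n{\left(v \right)} = \left(v + 1 \cdot 2 \left(-1\right)\right) \left(v - 7\right) = \left(v + 2 \left(-1\right)\right) \left(-7 + v\right) = \left(v - 2\right) \left(-7 + v\right) = \left(-2 + v\right) \left(-7 + v\right) = \left(-7 + v\right) \left(-2 + v\right)$)
$n{\left(q{\left(-3 \right)} \right)} \left(-29\right) - 22 = \left(14 + \left(- 3 \left(1 - 3\right)\right)^{2} - 9 \left(- 3 \left(1 - 3\right)\right)\right) \left(-29\right) - 22 = \left(14 + \left(\left(-3\right) \left(-2\right)\right)^{2} - 9 \left(\left(-3\right) \left(-2\right)\right)\right) \left(-29\right) - 22 = \left(14 + 6^{2} - 54\right) \left(-29\right) - 22 = \left(14 + 36 - 54\right) \left(-29\right) - 22 = \left(-4\right) \left(-29\right) - 22 = 116 - 22 = 94$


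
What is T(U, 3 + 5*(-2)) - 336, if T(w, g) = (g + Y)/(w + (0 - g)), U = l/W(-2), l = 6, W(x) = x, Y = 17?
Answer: -667/2 ≈ -333.50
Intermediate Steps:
U = -3 (U = 6/(-2) = 6*(-½) = -3)
T(w, g) = (17 + g)/(w - g) (T(w, g) = (g + 17)/(w + (0 - g)) = (17 + g)/(w - g))
T(U, 3 + 5*(-2)) - 336 = (17 + (3 + 5*(-2)))/(-3 - (3 + 5*(-2))) - 336 = (17 + (3 - 10))/(-3 - (3 - 10)) - 336 = (17 - 7)/(-3 - 1*(-7)) - 336 = 10/(-3 + 7) - 336 = 10/4 - 336 = (¼)*10 - 336 = 5/2 - 336 = -667/2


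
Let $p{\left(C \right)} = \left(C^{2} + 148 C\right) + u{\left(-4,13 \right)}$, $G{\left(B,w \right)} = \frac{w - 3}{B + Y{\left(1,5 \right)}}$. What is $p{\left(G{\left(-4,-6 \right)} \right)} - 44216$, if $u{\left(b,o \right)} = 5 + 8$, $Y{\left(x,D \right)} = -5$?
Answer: $-44054$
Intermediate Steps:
$G{\left(B,w \right)} = \frac{-3 + w}{-5 + B}$ ($G{\left(B,w \right)} = \frac{w - 3}{B - 5} = \frac{-3 + w}{-5 + B}$)
$u{\left(b,o \right)} = 13$
$p{\left(C \right)} = 13 + C^{2} + 148 C$ ($p{\left(C \right)} = \left(C^{2} + 148 C\right) + 13 = 13 + C^{2} + 148 C$)
$p{\left(G{\left(-4,-6 \right)} \right)} - 44216 = \left(13 + \left(\frac{-3 - 6}{-5 - 4}\right)^{2} + 148 \frac{-3 - 6}{-5 - 4}\right) - 44216 = \left(13 + \left(\frac{1}{-9} \left(-9\right)\right)^{2} + 148 \frac{1}{-9} \left(-9\right)\right) - 44216 = \left(13 + \left(\left(- \frac{1}{9}\right) \left(-9\right)\right)^{2} + 148 \left(\left(- \frac{1}{9}\right) \left(-9\right)\right)\right) - 44216 = \left(13 + 1^{2} + 148 \cdot 1\right) - 44216 = \left(13 + 1 + 148\right) - 44216 = 162 - 44216 = -44054$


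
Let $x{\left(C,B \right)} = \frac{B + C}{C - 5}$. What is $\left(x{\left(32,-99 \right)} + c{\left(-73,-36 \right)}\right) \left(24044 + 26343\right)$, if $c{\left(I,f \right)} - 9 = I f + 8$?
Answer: $\frac{3595011676}{27} \approx 1.3315 \cdot 10^{8}$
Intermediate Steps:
$x{\left(C,B \right)} = \frac{B + C}{-5 + C}$
$c{\left(I,f \right)} = 17 + I f$ ($c{\left(I,f \right)} = 9 + \left(I f + 8\right) = 9 + \left(8 + I f\right) = 17 + I f$)
$\left(x{\left(32,-99 \right)} + c{\left(-73,-36 \right)}\right) \left(24044 + 26343\right) = \left(\frac{-99 + 32}{-5 + 32} + \left(17 - -2628\right)\right) \left(24044 + 26343\right) = \left(\frac{1}{27} \left(-67\right) + \left(17 + 2628\right)\right) 50387 = \left(\frac{1}{27} \left(-67\right) + 2645\right) 50387 = \left(- \frac{67}{27} + 2645\right) 50387 = \frac{71348}{27} \cdot 50387 = \frac{3595011676}{27}$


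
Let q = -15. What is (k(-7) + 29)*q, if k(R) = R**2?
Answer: -1170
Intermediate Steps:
(k(-7) + 29)*q = ((-7)**2 + 29)*(-15) = (49 + 29)*(-15) = 78*(-15) = -1170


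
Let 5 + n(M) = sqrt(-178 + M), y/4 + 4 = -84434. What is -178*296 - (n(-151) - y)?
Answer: -390435 - I*sqrt(329) ≈ -3.9044e+5 - 18.138*I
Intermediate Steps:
y = -337752 (y = -16 + 4*(-84434) = -16 - 337736 = -337752)
n(M) = -5 + sqrt(-178 + M)
-178*296 - (n(-151) - y) = -178*296 - ((-5 + sqrt(-178 - 151)) - 1*(-337752)) = -52688 - ((-5 + sqrt(-329)) + 337752) = -52688 - ((-5 + I*sqrt(329)) + 337752) = -52688 - (337747 + I*sqrt(329)) = -52688 + (-337747 - I*sqrt(329)) = -390435 - I*sqrt(329)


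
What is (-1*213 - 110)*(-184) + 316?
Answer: 59748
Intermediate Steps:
(-1*213 - 110)*(-184) + 316 = (-213 - 110)*(-184) + 316 = -323*(-184) + 316 = 59432 + 316 = 59748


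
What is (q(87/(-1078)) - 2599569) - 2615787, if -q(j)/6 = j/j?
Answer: -5215362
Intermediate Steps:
q(j) = -6 (q(j) = -6*j/j = -6*1 = -6)
(q(87/(-1078)) - 2599569) - 2615787 = (-6 - 2599569) - 2615787 = -2599575 - 2615787 = -5215362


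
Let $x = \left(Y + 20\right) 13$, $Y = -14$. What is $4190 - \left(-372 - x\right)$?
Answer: $4640$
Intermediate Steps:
$x = 78$ ($x = \left(-14 + 20\right) 13 = 6 \cdot 13 = 78$)
$4190 - \left(-372 - x\right) = 4190 - \left(-372 - 78\right) = 4190 - -450 = 4190 + 450 = 4640$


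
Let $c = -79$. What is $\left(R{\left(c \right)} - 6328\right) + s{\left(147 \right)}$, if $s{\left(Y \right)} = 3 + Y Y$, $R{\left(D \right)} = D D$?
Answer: $21525$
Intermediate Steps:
$R{\left(D \right)} = D^{2}$
$s{\left(Y \right)} = 3 + Y^{2}$
$\left(R{\left(c \right)} - 6328\right) + s{\left(147 \right)} = \left(\left(-79\right)^{2} - 6328\right) + \left(3 + 147^{2}\right) = \left(6241 - 6328\right) + \left(3 + 21609\right) = -87 + 21612 = 21525$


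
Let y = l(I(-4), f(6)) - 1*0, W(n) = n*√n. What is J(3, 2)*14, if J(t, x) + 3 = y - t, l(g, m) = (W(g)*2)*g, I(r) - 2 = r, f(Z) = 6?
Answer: -84 + 112*I*√2 ≈ -84.0 + 158.39*I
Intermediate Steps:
I(r) = 2 + r
W(n) = n^(3/2)
l(g, m) = 2*g^(5/2) (l(g, m) = (g^(3/2)*2)*g = (2*g^(3/2))*g = 2*g^(5/2))
y = 8*I*√2 (y = 2*(2 - 4)^(5/2) - 1*0 = 2*(-2)^(5/2) + 0 = 2*(4*I*√2) + 0 = 8*I*√2 + 0 = 8*I*√2 ≈ 11.314*I)
J(t, x) = -3 - t + 8*I*√2 (J(t, x) = -3 + (8*I*√2 - t) = -3 + (-t + 8*I*√2) = -3 - t + 8*I*√2)
J(3, 2)*14 = (-3 - 1*3 + 8*I*√2)*14 = (-3 - 3 + 8*I*√2)*14 = (-6 + 8*I*√2)*14 = -84 + 112*I*√2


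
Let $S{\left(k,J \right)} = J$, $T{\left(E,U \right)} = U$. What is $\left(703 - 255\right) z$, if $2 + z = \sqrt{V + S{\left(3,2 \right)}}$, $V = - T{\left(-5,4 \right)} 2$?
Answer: $-896 + 448 i \sqrt{6} \approx -896.0 + 1097.4 i$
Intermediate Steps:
$V = -8$ ($V = \left(-1\right) 4 \cdot 2 = \left(-4\right) 2 = -8$)
$z = -2 + i \sqrt{6}$ ($z = -2 + \sqrt{-8 + 2} = -2 + \sqrt{-6} = -2 + i \sqrt{6} \approx -2.0 + 2.4495 i$)
$\left(703 - 255\right) z = \left(703 - 255\right) \left(-2 + i \sqrt{6}\right) = 448 \left(-2 + i \sqrt{6}\right) = -896 + 448 i \sqrt{6}$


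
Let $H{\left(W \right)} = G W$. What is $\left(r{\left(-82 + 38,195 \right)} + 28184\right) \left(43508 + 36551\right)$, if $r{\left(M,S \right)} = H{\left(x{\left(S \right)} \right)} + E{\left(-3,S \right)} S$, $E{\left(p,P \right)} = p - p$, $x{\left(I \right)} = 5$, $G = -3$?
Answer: $2255181971$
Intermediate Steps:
$H{\left(W \right)} = - 3 W$
$E{\left(p,P \right)} = 0$
$r{\left(M,S \right)} = -15$ ($r{\left(M,S \right)} = \left(-3\right) 5 + 0 S = -15 + 0 = -15$)
$\left(r{\left(-82 + 38,195 \right)} + 28184\right) \left(43508 + 36551\right) = \left(-15 + 28184\right) \left(43508 + 36551\right) = 28169 \cdot 80059 = 2255181971$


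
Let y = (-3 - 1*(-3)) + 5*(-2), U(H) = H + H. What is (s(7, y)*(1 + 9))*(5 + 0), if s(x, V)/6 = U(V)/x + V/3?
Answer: -13000/7 ≈ -1857.1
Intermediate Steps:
U(H) = 2*H
y = -10 (y = (-3 + 3) - 10 = 0 - 10 = -10)
s(x, V) = 2*V + 12*V/x (s(x, V) = 6*((2*V)/x + V/3) = 6*(2*V/x + V*(⅓)) = 6*(2*V/x + V/3) = 6*(V/3 + 2*V/x) = 2*V + 12*V/x)
(s(7, y)*(1 + 9))*(5 + 0) = ((2*(-10)*(6 + 7)/7)*(1 + 9))*(5 + 0) = ((2*(-10)*(⅐)*13)*10)*5 = -260/7*10*5 = -2600/7*5 = -13000/7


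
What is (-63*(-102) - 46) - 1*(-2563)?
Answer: 8943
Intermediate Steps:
(-63*(-102) - 46) - 1*(-2563) = (6426 - 46) + 2563 = 6380 + 2563 = 8943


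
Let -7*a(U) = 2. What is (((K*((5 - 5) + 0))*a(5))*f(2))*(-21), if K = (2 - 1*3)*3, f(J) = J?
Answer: 0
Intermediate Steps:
a(U) = -2/7 (a(U) = -⅐*2 = -2/7)
K = -3 (K = (2 - 3)*3 = -1*3 = -3)
(((K*((5 - 5) + 0))*a(5))*f(2))*(-21) = ((-3*((5 - 5) + 0)*(-2/7))*2)*(-21) = ((-3*(0 + 0)*(-2/7))*2)*(-21) = ((-3*0*(-2/7))*2)*(-21) = ((0*(-2/7))*2)*(-21) = (0*2)*(-21) = 0*(-21) = 0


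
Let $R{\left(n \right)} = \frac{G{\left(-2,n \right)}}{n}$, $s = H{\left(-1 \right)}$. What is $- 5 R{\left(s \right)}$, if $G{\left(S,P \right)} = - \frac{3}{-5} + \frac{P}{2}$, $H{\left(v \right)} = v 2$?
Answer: $-1$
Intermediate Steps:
$H{\left(v \right)} = 2 v$
$G{\left(S,P \right)} = \frac{3}{5} + \frac{P}{2}$ ($G{\left(S,P \right)} = \left(-3\right) \left(- \frac{1}{5}\right) + P \frac{1}{2} = \frac{3}{5} + \frac{P}{2}$)
$s = -2$ ($s = 2 \left(-1\right) = -2$)
$R{\left(n \right)} = \frac{\frac{3}{5} + \frac{n}{2}}{n}$
$- 5 R{\left(s \right)} = - 5 \frac{6 + 5 \left(-2\right)}{10 \left(-2\right)} = - 5 \cdot \frac{1}{10} \left(- \frac{1}{2}\right) \left(6 - 10\right) = - 5 \cdot \frac{1}{10} \left(- \frac{1}{2}\right) \left(-4\right) = \left(-5\right) \frac{1}{5} = -1$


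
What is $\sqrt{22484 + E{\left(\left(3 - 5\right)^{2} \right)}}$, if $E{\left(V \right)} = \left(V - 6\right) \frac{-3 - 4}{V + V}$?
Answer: $\frac{\sqrt{89943}}{2} \approx 149.95$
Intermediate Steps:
$E{\left(V \right)} = - \frac{7 \left(-6 + V\right)}{2 V}$ ($E{\left(V \right)} = \left(-6 + V\right) \left(- \frac{7}{2 V}\right) = - \frac{7 \left(-6 + V\right)}{2 V}$)
$\sqrt{22484 + E{\left(\left(3 - 5\right)^{2} \right)}} = \sqrt{22484 - \left(\frac{7}{2} - \frac{21}{\left(3 - 5\right)^{2}}\right)} = \sqrt{22484 - \left(\frac{7}{2} - \frac{21}{\left(-2\right)^{2}}\right)} = \sqrt{22484 - \left(\frac{7}{2} - \frac{21}{4}\right)} = \sqrt{22484 + \left(- \frac{7}{2} + 21 \cdot \frac{1}{4}\right)} = \sqrt{22484 + \left(- \frac{7}{2} + \frac{21}{4}\right)} = \sqrt{22484 + \frac{7}{4}} = \sqrt{\frac{89943}{4}} = \frac{\sqrt{89943}}{2}$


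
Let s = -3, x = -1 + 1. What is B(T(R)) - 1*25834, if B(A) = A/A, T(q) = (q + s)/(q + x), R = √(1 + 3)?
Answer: -25833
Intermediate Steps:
x = 0
R = 2 (R = √4 = 2)
T(q) = (-3 + q)/q (T(q) = (q - 3)/(q + 0) = (-3 + q)/q)
B(A) = 1
B(T(R)) - 1*25834 = 1 - 1*25834 = 1 - 25834 = -25833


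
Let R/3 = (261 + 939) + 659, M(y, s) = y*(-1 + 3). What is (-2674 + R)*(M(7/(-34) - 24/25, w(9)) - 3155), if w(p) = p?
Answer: -3895436998/425 ≈ -9.1657e+6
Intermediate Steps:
M(y, s) = 2*y (M(y, s) = y*2 = 2*y)
R = 5577 (R = 3*((261 + 939) + 659) = 3*(1200 + 659) = 3*1859 = 5577)
(-2674 + R)*(M(7/(-34) - 24/25, w(9)) - 3155) = (-2674 + 5577)*(2*(7/(-34) - 24/25) - 3155) = 2903*(2*(7*(-1/34) - 24*1/25) - 3155) = 2903*(2*(-7/34 - 24/25) - 3155) = 2903*(2*(-991/850) - 3155) = 2903*(-991/425 - 3155) = 2903*(-1341866/425) = -3895436998/425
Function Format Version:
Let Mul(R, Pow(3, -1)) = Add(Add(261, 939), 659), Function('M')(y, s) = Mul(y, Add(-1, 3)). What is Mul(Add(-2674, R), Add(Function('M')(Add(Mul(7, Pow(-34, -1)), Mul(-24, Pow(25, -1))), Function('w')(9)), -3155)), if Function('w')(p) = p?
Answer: Rational(-3895436998, 425) ≈ -9.1657e+6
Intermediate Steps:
Function('M')(y, s) = Mul(2, y) (Function('M')(y, s) = Mul(y, 2) = Mul(2, y))
R = 5577 (R = Mul(3, Add(Add(261, 939), 659)) = Mul(3, Add(1200, 659)) = Mul(3, 1859) = 5577)
Mul(Add(-2674, R), Add(Function('M')(Add(Mul(7, Pow(-34, -1)), Mul(-24, Pow(25, -1))), Function('w')(9)), -3155)) = Mul(Add(-2674, 5577), Add(Mul(2, Add(Mul(7, Pow(-34, -1)), Mul(-24, Pow(25, -1)))), -3155)) = Mul(2903, Add(Mul(2, Add(Mul(7, Rational(-1, 34)), Mul(-24, Rational(1, 25)))), -3155)) = Mul(2903, Add(Mul(2, Add(Rational(-7, 34), Rational(-24, 25))), -3155)) = Mul(2903, Add(Mul(2, Rational(-991, 850)), -3155)) = Mul(2903, Add(Rational(-991, 425), -3155)) = Mul(2903, Rational(-1341866, 425)) = Rational(-3895436998, 425)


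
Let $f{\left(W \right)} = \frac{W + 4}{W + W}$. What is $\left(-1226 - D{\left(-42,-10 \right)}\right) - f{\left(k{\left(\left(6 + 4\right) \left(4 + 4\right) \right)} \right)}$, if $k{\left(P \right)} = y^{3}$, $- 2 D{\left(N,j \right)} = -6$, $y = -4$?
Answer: $- \frac{39343}{32} \approx -1229.5$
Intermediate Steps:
$D{\left(N,j \right)} = 3$ ($D{\left(N,j \right)} = \left(- \frac{1}{2}\right) \left(-6\right) = 3$)
$k{\left(P \right)} = -64$ ($k{\left(P \right)} = \left(-4\right)^{3} = -64$)
$f{\left(W \right)} = \frac{4 + W}{2 W}$
$\left(-1226 - D{\left(-42,-10 \right)}\right) - f{\left(k{\left(\left(6 + 4\right) \left(4 + 4\right) \right)} \right)} = \left(-1226 - 3\right) - \frac{4 - 64}{2 \left(-64\right)} = \left(-1226 - 3\right) - \frac{1}{2} \left(- \frac{1}{64}\right) \left(-60\right) = -1229 - \frac{15}{32} = - \frac{39343}{32}$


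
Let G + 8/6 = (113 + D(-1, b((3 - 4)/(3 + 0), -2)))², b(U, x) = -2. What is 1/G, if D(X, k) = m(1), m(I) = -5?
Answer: 3/34988 ≈ 8.5744e-5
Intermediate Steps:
D(X, k) = -5
G = 34988/3 (G = -4/3 + (113 - 5)² = -4/3 + 108² = -4/3 + 11664 = 34988/3 ≈ 11663.)
1/G = 1/(34988/3) = 3/34988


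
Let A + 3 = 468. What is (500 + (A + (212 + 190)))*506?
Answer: 691702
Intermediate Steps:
A = 465 (A = -3 + 468 = 465)
(500 + (A + (212 + 190)))*506 = (500 + (465 + (212 + 190)))*506 = (500 + (465 + 402))*506 = (500 + 867)*506 = 1367*506 = 691702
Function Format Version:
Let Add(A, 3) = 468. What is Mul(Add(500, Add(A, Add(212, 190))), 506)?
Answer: 691702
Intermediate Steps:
A = 465 (A = Add(-3, 468) = 465)
Mul(Add(500, Add(A, Add(212, 190))), 506) = Mul(Add(500, Add(465, Add(212, 190))), 506) = Mul(Add(500, Add(465, 402)), 506) = Mul(Add(500, 867), 506) = Mul(1367, 506) = 691702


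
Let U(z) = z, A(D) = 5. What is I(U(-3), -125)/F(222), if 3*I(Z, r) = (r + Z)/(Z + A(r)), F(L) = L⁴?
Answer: -4/455421123 ≈ -8.7831e-9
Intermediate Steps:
I(Z, r) = (Z + r)/(3*(5 + Z)) (I(Z, r) = ((r + Z)/(Z + 5))/3 = ((Z + r)/(5 + Z))/3 = (Z + r)/(3*(5 + Z)))
I(U(-3), -125)/F(222) = ((-3 - 125)/(3*(5 - 3)))/(222⁴) = ((⅓)*(-128)/2)/2428912656 = ((⅓)*(½)*(-128))*(1/2428912656) = -64/3*1/2428912656 = -4/455421123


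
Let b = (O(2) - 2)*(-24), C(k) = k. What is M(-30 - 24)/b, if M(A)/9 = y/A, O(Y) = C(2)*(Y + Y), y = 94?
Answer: 47/432 ≈ 0.10880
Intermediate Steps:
O(Y) = 4*Y (O(Y) = 2*(Y + Y) = 2*(2*Y) = 4*Y)
M(A) = 846/A (M(A) = 9*(94/A) = 846/A)
b = -144 (b = (4*2 - 2)*(-24) = (8 - 2)*(-24) = 6*(-24) = -144)
M(-30 - 24)/b = (846/(-30 - 24))/(-144) = (846/(-54))*(-1/144) = (846*(-1/54))*(-1/144) = -47/3*(-1/144) = 47/432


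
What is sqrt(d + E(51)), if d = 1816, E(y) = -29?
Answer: sqrt(1787) ≈ 42.273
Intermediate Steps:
sqrt(d + E(51)) = sqrt(1816 - 29) = sqrt(1787)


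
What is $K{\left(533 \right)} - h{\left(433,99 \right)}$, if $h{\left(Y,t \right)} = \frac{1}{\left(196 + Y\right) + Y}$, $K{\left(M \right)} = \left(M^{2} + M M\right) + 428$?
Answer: $\frac{603859571}{1062} \approx 5.6861 \cdot 10^{5}$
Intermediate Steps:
$K{\left(M \right)} = 428 + 2 M^{2}$ ($K{\left(M \right)} = \left(M^{2} + M^{2}\right) + 428 = 2 M^{2} + 428 = 428 + 2 M^{2}$)
$h{\left(Y,t \right)} = \frac{1}{196 + 2 Y}$
$K{\left(533 \right)} - h{\left(433,99 \right)} = \left(428 + 2 \cdot 533^{2}\right) - \frac{1}{2 \left(98 + 433\right)} = \left(428 + 2 \cdot 284089\right) - \frac{1}{2 \cdot 531} = \left(428 + 568178\right) - \frac{1}{2} \cdot \frac{1}{531} = 568606 - \frac{1}{1062} = \frac{603859571}{1062}$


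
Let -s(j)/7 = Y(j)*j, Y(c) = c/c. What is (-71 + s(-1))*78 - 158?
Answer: -5150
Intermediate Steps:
Y(c) = 1
s(j) = -7*j
(-71 + s(-1))*78 - 158 = (-71 - 7*(-1))*78 - 158 = (-71 + 7)*78 - 158 = -64*78 - 158 = -4992 - 158 = -5150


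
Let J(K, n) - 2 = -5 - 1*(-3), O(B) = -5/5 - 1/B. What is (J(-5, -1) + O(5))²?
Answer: 36/25 ≈ 1.4400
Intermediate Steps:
O(B) = -1 - 1/B (O(B) = -5*⅕ - 1/B = -1 - 1/B)
J(K, n) = 0 (J(K, n) = 2 + (-5 - 1*(-3)) = 2 + (-5 + 3) = 2 - 2 = 0)
(J(-5, -1) + O(5))² = (0 + (-1 - 1*5)/5)² = (0 + (-1 - 5)/5)² = (0 + (⅕)*(-6))² = (0 - 6/5)² = (-6/5)² = 36/25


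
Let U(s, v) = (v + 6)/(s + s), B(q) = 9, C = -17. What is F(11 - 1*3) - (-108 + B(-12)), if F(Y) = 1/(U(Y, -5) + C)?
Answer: 26813/271 ≈ 98.941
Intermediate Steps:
U(s, v) = (6 + v)/(2*s) (U(s, v) = (6 + v)/((2*s)) = (6 + v)*(1/(2*s)) = (6 + v)/(2*s))
F(Y) = 1/(-17 + 1/(2*Y)) (F(Y) = 1/((6 - 5)/(2*Y) - 17) = 1/((½)*1/Y - 17) = 1/(1/(2*Y) - 17) = 1/(-17 + 1/(2*Y)))
F(11 - 1*3) - (-108 + B(-12)) = -2*(11 - 1*3)/(-1 + 34*(11 - 1*3)) - (-108 + 9) = -2*(11 - 3)/(-1 + 34*(11 - 3)) - 1*(-99) = -2*8/(-1 + 34*8) + 99 = -2*8/(-1 + 272) + 99 = -2*8/271 + 99 = -2*8*1/271 + 99 = -16/271 + 99 = 26813/271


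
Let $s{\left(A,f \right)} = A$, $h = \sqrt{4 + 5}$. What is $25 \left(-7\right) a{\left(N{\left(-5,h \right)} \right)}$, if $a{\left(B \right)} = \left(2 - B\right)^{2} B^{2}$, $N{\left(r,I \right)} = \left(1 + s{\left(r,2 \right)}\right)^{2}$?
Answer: $-8780800$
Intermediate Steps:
$h = 3$ ($h = \sqrt{9} = 3$)
$N{\left(r,I \right)} = \left(1 + r\right)^{2}$
$a{\left(B \right)} = B^{2} \left(2 - B\right)^{2}$
$25 \left(-7\right) a{\left(N{\left(-5,h \right)} \right)} = 25 \left(-7\right) \left(\left(1 - 5\right)^{2}\right)^{2} \left(-2 + \left(1 - 5\right)^{2}\right)^{2} = - 175 \left(\left(-4\right)^{2}\right)^{2} \left(-2 + \left(-4\right)^{2}\right)^{2} = - 175 \cdot 16^{2} \left(-2 + 16\right)^{2} = - 175 \cdot 256 \cdot 14^{2} = - 175 \cdot 256 \cdot 196 = \left(-175\right) 50176 = -8780800$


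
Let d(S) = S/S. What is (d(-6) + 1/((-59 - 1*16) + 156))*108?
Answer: 328/3 ≈ 109.33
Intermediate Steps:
d(S) = 1
(d(-6) + 1/((-59 - 1*16) + 156))*108 = (1 + 1/((-59 - 1*16) + 156))*108 = (1 + 1/((-59 - 16) + 156))*108 = (1 + 1/(-75 + 156))*108 = (1 + 1/81)*108 = (82/81)*108 = 328/3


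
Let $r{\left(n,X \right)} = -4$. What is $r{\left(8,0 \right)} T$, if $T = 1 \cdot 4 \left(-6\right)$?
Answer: $96$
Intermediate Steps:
$T = -24$ ($T = 4 \left(-6\right) = -24$)
$r{\left(8,0 \right)} T = \left(-4\right) \left(-24\right) = 96$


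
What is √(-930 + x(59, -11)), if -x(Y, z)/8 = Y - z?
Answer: I*√1490 ≈ 38.601*I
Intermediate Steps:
x(Y, z) = -8*Y + 8*z (x(Y, z) = -8*(Y - z) = -8*Y + 8*z)
√(-930 + x(59, -11)) = √(-930 + (-8*59 + 8*(-11))) = √(-930 + (-472 - 88)) = √(-930 - 560) = √(-1490) = I*√1490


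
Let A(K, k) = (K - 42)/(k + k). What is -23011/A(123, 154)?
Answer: -7087388/81 ≈ -87499.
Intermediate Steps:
A(K, k) = (-42 + K)/(2*k) (A(K, k) = (-42 + K)/((2*k)) = (-42 + K)*(1/(2*k)) = (-42 + K)/(2*k))
-23011/A(123, 154) = -23011*308/(-42 + 123) = -23011/((½)*(1/154)*81) = -23011/81/308 = -23011*308/81 = -7087388/81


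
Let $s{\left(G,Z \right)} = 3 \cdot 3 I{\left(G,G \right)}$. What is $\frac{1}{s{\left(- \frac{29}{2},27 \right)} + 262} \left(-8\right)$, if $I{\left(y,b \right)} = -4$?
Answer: $- \frac{4}{113} \approx -0.035398$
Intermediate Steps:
$s{\left(G,Z \right)} = -36$ ($s{\left(G,Z \right)} = 3 \cdot 3 \left(-4\right) = 9 \left(-4\right) = -36$)
$\frac{1}{s{\left(- \frac{29}{2},27 \right)} + 262} \left(-8\right) = \frac{1}{-36 + 262} \left(-8\right) = \frac{1}{226} \left(-8\right) = - \frac{4}{113}$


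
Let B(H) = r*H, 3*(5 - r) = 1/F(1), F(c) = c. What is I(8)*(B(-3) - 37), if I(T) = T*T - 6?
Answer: -2958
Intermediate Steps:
r = 14/3 (r = 5 - ⅓/1 = 5 - ⅓*1 = 5 - ⅓ = 14/3 ≈ 4.6667)
I(T) = -6 + T² (I(T) = T² - 6 = -6 + T²)
B(H) = 14*H/3
I(8)*(B(-3) - 37) = (-6 + 8²)*((14/3)*(-3) - 37) = (-6 + 64)*(-14 - 37) = 58*(-51) = -2958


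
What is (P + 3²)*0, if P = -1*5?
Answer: 0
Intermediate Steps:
P = -5
(P + 3²)*0 = (-5 + 3²)*0 = (-5 + 9)*0 = 4*0 = 0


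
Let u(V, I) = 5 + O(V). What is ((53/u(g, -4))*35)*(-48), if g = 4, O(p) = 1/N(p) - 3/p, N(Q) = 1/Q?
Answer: -118720/11 ≈ -10793.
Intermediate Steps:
O(p) = p - 3/p (O(p) = 1/1/p - 3/p = 1*p - 3/p = p - 3/p)
u(V, I) = 5 + V - 3/V (u(V, I) = 5 + (V - 3/V) = 5 + V - 3/V)
((53/u(g, -4))*35)*(-48) = ((53/(5 + 4 - 3/4))*35)*(-48) = ((53/(5 + 4 - 3*¼))*35)*(-48) = ((53/(5 + 4 - ¾))*35)*(-48) = ((53/(33/4))*35)*(-48) = ((53*(4/33))*35)*(-48) = ((212/33)*35)*(-48) = (7420/33)*(-48) = -118720/11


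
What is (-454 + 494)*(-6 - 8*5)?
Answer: -1840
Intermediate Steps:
(-454 + 494)*(-6 - 8*5) = 40*(-6 - 40) = 40*(-46) = -1840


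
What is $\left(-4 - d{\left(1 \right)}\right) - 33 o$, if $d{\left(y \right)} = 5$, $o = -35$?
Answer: $1146$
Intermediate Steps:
$\left(-4 - d{\left(1 \right)}\right) - 33 o = \left(-4 - 5\right) - -1155 = \left(-4 - 5\right) + 1155 = -9 + 1155 = 1146$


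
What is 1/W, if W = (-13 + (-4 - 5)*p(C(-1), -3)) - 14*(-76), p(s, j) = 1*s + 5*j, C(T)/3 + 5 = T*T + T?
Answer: 1/1321 ≈ 0.00075700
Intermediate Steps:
C(T) = -15 + 3*T + 3*T² (C(T) = -15 + 3*(T*T + T) = -15 + 3*(T² + T) = -15 + 3*(T + T²) = -15 + (3*T + 3*T²) = -15 + 3*T + 3*T²)
p(s, j) = s + 5*j
W = 1321 (W = (-13 + (-4 - 5)*((-15 + 3*(-1) + 3*(-1)²) + 5*(-3))) - 14*(-76) = (-13 - 9*((-15 - 3 + 3*1) - 15)) + 1064 = (-13 - 9*((-15 - 3 + 3) - 15)) + 1064 = (-13 - 9*(-15 - 15)) + 1064 = (-13 - 9*(-30)) + 1064 = (-13 + 270) + 1064 = 257 + 1064 = 1321)
1/W = 1/1321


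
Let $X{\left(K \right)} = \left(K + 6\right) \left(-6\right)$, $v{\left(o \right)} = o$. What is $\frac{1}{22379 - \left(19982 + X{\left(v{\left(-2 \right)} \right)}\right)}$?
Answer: $\frac{1}{2421} \approx 0.00041305$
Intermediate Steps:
$X{\left(K \right)} = -36 - 6 K$ ($X{\left(K \right)} = \left(6 + K\right) \left(-6\right) = -36 - 6 K$)
$\frac{1}{22379 - \left(19982 + X{\left(v{\left(-2 \right)} \right)}\right)} = \frac{1}{22379 - \left(19982 - 24\right)} = \frac{1}{22379 - 19958} = \frac{1}{2421}$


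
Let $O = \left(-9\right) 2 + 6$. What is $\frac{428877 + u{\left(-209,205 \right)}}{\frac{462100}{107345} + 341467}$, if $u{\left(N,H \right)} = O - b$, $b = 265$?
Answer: $\frac{9201613400}{7331047443} \approx 1.2552$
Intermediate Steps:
$O = -12$ ($O = -18 + 6 = -12$)
$u{\left(N,H \right)} = -277$ ($u{\left(N,H \right)} = -12 - 265 = -277$)
$\frac{428877 + u{\left(-209,205 \right)}}{\frac{462100}{107345} + 341467} = \frac{428877 - 277}{\frac{462100}{107345} + 341467} = \frac{428600}{462100 \cdot \frac{1}{107345} + 341467} = \frac{428600}{\frac{92420}{21469} + 341467} = \frac{428600}{\frac{7331047443}{21469}} = 428600 \cdot \frac{21469}{7331047443} = \frac{9201613400}{7331047443}$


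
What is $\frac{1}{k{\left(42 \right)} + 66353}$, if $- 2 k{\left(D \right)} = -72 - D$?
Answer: $\frac{1}{66410} \approx 1.5058 \cdot 10^{-5}$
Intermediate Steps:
$k{\left(D \right)} = 36 + \frac{D}{2}$ ($k{\left(D \right)} = - \frac{-72 - D}{2} = 36 + \frac{D}{2}$)
$\frac{1}{k{\left(42 \right)} + 66353} = \frac{1}{\left(36 + \frac{1}{2} \cdot 42\right) + 66353} = \frac{1}{\left(36 + 21\right) + 66353} = \frac{1}{57 + 66353} = \frac{1}{66410}$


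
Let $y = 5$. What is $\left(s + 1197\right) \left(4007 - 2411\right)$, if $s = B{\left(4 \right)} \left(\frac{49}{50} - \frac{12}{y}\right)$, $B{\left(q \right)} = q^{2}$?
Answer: $\frac{46853772}{25} \approx 1.8742 \cdot 10^{6}$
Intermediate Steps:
$s = - \frac{568}{25}$ ($s = 4^{2} \left(\frac{49}{50} - \frac{12}{5}\right) = 16 \left(49 \cdot \frac{1}{50} - \frac{12}{5}\right) = 16 \left(\frac{49}{50} - \frac{12}{5}\right) = 16 \left(- \frac{71}{50}\right) = - \frac{568}{25} \approx -22.72$)
$\left(s + 1197\right) \left(4007 - 2411\right) = \left(- \frac{568}{25} + 1197\right) \left(4007 - 2411\right) = \frac{29357 \left(4007 - 2411\right)}{25} = \frac{29357}{25} \cdot 1596 = \frac{46853772}{25}$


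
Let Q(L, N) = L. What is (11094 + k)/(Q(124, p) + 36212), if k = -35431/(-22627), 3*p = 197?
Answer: 22823579/74743152 ≈ 0.30536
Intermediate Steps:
p = 197/3 (p = (⅓)*197 = 197/3 ≈ 65.667)
k = 3221/2057 (k = -35431*(-1/22627) = 3221/2057 ≈ 1.5659)
(11094 + k)/(Q(124, p) + 36212) = (11094 + 3221/2057)/(124 + 36212) = (22823579/2057)/36336 = (22823579/2057)*(1/36336) = 22823579/74743152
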